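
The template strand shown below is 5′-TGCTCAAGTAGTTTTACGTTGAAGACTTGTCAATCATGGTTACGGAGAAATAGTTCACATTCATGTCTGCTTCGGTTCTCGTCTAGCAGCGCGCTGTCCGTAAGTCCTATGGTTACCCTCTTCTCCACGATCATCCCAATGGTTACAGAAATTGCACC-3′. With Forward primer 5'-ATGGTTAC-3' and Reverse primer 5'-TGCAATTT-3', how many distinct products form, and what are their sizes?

The forward primer ATGGTTAC matches the top strand at positions 36–43, 109–116, 139–146.
The reverse primer's reverse complement is AAATTGCA, matching at positions 149–156.
Each forward site pairs with the reverse site to give a product ending at position 156: sizes 121, 48, 18 bp.

Three products: 121 bp, 48 bp, 18 bp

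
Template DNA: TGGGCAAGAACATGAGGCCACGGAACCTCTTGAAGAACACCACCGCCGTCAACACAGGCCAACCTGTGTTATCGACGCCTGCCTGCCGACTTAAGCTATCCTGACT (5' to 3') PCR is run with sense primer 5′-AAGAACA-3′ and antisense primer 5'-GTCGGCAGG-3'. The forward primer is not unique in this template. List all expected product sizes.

The forward primer AAGAACA matches the top strand at positions 6–12, 33–39.
The reverse primer's reverse complement is CCTGCCGAC, matching at positions 82–90.
Each forward site pairs with the reverse site to give a product ending at position 90: sizes 85, 58 bp.

85 bp, 58 bp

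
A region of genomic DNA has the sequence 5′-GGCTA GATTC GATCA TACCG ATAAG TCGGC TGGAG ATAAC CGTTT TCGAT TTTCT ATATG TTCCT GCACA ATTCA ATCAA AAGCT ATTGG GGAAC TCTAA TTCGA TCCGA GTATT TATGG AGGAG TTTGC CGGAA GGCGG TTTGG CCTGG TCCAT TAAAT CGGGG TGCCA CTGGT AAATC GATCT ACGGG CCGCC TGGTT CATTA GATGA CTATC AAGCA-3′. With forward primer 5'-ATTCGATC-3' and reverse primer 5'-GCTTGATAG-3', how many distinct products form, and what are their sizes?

The forward primer ATTCGATC matches the top strand at positions 7–14, 100–107.
The reverse primer's reverse complement is CTATCAAGC, matching at positions 211–219.
Each forward site pairs with the reverse site to give a product ending at position 219: sizes 213, 120 bp.

Two products: 213 bp, 120 bp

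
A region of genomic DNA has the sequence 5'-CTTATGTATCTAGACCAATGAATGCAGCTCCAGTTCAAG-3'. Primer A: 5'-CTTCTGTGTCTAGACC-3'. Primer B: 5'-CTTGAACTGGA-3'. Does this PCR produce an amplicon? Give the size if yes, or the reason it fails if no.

No product — primer A has no binding site in the template.

Primer A (CTTCTGTGTCTAGACC) does not match the top strand, and its reverse complement GGTCTAGACACAGAAG does not match either.
With no annealing site for primer A, no amplification occurs.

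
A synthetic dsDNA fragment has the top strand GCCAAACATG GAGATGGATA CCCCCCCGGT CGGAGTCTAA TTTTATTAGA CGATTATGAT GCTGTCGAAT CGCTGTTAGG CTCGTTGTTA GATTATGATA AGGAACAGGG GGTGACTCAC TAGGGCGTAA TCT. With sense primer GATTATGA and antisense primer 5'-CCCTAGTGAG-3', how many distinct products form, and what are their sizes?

The forward primer GATTATGA matches the top strand at positions 52–59, 91–98.
The reverse primer's reverse complement is CTCACTAGGG, matching at positions 116–125.
Each forward site pairs with the reverse site to give a product ending at position 125: sizes 74, 35 bp.

Two products: 74 bp, 35 bp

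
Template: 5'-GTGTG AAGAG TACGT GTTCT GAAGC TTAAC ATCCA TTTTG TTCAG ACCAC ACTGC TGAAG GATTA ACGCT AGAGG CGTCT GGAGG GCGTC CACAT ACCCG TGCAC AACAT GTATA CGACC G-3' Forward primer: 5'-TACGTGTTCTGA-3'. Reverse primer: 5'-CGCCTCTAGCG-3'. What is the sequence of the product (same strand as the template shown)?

Scanning the template, TACGTGTTCTGA occurs at positions 11–22; this primer anneals to the bottom strand there with its 3' end pointing downstream.
The reverse primer's reverse complement is CGCTAGAGGCG, which matches the template at positions 67–77.
The product is the template from position 11 through 77 (67 bp).

5'-TACGTGTTCTGAAGCTTAACATCCATTTTGTTCAGACCACACTGCTGAAGGATTAACGCTAGAGGCG-3'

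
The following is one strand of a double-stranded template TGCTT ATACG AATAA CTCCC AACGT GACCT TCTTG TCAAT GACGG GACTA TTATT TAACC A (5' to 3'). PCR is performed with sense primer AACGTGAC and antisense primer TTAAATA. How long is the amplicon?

The forward primer matches the template at positions 21–28.
The reverse primer's reverse complement is TATTTAA, which matches the template at positions 52–58.
Product length = (reverse-primer end) − (forward-primer start) + 1 = 58 − 21 + 1 = 38 bp.

38 bp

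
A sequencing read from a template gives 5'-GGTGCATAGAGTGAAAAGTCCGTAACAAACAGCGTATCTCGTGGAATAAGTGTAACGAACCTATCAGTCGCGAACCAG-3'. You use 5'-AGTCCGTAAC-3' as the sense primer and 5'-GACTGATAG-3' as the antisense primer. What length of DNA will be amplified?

Scanning the template, AGTCCGTAAC occurs at positions 17–26; this primer anneals to the bottom strand there with its 3' end pointing downstream.
Reverse complement of the reverse primer: CTATCAGTC. This occurs on the top strand at positions 61–69.
The product runs from position 17 to position 69, so its length is 69 − 17 + 1 = 53 bp.

53 bp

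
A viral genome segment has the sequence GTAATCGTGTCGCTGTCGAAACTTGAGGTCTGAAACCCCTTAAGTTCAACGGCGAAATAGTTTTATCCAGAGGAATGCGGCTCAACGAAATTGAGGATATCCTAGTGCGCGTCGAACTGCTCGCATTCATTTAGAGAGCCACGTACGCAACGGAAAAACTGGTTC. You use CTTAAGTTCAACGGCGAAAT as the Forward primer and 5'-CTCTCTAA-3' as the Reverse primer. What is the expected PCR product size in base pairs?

The forward primer matches the template at positions 39–58.
Taking the reverse complement of CTCTCTAA gives TTAGAGAG, found at positions 131–138 on the template; the primer anneals here to the top strand with its 3' end pointing upstream.
Product length = (reverse-primer end) − (forward-primer start) + 1 = 138 − 39 + 1 = 100 bp.

100 bp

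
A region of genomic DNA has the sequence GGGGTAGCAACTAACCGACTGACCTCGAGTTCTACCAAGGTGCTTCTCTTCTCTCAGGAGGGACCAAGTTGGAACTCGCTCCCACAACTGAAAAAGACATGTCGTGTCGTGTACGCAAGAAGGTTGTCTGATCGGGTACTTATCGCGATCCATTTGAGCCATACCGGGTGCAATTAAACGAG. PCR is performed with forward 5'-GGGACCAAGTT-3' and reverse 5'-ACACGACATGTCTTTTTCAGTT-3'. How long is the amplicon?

The forward primer matches the template at positions 60–70.
Reverse complement of the reverse primer: AACTGAAAAAGACATGTCGTGT. This occurs on the top strand at positions 86–107.
The product runs from position 60 to position 107, so its length is 107 − 60 + 1 = 48 bp.

48 bp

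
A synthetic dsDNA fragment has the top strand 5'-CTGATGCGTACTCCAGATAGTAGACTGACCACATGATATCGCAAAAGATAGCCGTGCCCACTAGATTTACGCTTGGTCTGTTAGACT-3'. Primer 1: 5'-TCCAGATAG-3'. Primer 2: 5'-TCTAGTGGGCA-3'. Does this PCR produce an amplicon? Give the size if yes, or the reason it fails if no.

Yes — a 54 bp product.

Primer 1 (TCCAGATAG) matches the top strand at positions 12–20; it acts as a forward primer.
Primer 2's reverse complement is TGCCCACTAGA, matching the top strand at positions 55–65; it acts as a reverse primer.
The 3' ends face each other across positions 12–65, giving a 54 bp product.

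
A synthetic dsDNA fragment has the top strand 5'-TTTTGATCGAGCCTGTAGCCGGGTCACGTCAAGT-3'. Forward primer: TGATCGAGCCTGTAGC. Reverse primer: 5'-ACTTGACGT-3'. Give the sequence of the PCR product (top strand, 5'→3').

Forward primer TGATCGAGCCTGTAGC is found on the top strand at positions 4–19.
Reverse complement of the reverse primer: ACGTCAAGT. This occurs on the top strand at positions 26–34.
The product is the template from position 4 through 34 (31 bp).

5'-TGATCGAGCCTGTAGCCGGGTCACGTCAAGT-3'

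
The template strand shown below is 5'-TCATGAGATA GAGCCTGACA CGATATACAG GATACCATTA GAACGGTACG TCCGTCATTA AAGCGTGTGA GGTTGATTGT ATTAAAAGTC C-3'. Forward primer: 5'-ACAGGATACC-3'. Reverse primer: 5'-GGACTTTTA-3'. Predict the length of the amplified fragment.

The forward primer matches the template at positions 27–36.
The reverse primer's reverse complement is TAAAAGTCC, which matches the template at positions 83–91.
Product length = (reverse-primer end) − (forward-primer start) + 1 = 91 − 27 + 1 = 65 bp.

65 bp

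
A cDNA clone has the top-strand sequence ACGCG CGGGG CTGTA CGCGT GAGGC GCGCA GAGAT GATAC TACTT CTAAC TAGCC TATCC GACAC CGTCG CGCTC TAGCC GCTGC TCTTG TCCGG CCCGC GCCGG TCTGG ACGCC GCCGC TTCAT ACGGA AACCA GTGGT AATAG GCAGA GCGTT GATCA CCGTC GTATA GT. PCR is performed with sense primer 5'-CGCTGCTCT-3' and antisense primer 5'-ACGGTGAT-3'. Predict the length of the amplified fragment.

85 bp

The forward primer matches the template at positions 80–88.
The reverse primer's reverse complement is ATCACCGT, which matches the template at positions 157–164.
The product runs from position 80 to position 164, so its length is 164 − 80 + 1 = 85 bp.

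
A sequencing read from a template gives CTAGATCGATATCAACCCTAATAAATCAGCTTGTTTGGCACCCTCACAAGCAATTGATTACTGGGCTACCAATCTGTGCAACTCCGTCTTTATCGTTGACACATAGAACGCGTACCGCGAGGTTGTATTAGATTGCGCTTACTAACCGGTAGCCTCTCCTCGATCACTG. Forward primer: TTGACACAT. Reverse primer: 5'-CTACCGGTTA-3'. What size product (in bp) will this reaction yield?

57 bp

Scanning the template, TTGACACAT occurs at positions 96–104; this primer anneals to the bottom strand there with its 3' end pointing downstream.
Reverse complement of the reverse primer: TAACCGGTAG. This occurs on the top strand at positions 143–152.
Product length = (reverse-primer end) − (forward-primer start) + 1 = 152 − 96 + 1 = 57 bp.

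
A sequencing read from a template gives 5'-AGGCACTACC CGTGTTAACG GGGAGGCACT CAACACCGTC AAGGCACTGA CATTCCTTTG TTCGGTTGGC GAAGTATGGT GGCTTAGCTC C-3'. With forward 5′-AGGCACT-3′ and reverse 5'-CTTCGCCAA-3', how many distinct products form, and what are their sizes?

The forward primer AGGCACT matches the top strand at positions 1–7, 24–30, 42–48.
The reverse primer's reverse complement is TTGGCGAAG, matching at positions 66–74.
Each forward site pairs with the reverse site to give a product ending at position 74: sizes 74, 51, 33 bp.

Three products: 74 bp, 51 bp, 33 bp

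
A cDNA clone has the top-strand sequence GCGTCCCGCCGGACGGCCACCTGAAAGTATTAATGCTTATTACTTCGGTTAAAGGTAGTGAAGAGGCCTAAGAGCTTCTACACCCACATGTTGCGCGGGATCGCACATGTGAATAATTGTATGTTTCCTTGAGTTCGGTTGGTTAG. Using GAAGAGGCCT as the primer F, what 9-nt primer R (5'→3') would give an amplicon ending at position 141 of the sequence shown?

The forward primer binds at positions 60–69; the product's 3' end on the top strand is position 141.
The reverse primer anneals to the top strand over positions 133–141, i.e. to GTTCGGTTG.
Its sequence written 5'→3' is the reverse complement: CAACCGAAC.

5'-CAACCGAAC-3'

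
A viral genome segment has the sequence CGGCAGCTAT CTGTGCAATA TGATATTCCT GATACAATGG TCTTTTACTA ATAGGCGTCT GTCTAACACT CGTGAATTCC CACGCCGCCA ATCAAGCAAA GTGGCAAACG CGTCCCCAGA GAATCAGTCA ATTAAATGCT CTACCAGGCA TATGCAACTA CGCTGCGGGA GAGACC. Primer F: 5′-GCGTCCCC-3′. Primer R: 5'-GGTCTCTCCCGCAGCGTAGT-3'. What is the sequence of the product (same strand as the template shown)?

5'-GCGTCCCCAGAGAATCAGTCAATTAAATGCTCTACCAGGCATATGCAACTACGCTGCGGGAGAGACC-3'

The forward primer matches the template at positions 110–117.
The reverse primer's reverse complement is ACTACGCTGCGGGAGAGACC, which matches the template at positions 157–176.
The product is the template from position 110 through 176 (67 bp).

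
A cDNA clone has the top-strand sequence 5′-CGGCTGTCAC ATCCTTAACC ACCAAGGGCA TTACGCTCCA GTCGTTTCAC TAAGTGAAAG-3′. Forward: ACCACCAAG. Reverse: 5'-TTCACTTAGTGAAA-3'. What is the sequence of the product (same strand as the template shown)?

5'-ACCACCAAGGGCATTACGCTCCAGTCGTTTCACTAAGTGAA-3'

Forward primer ACCACCAAG is found on the top strand at positions 18–26.
Reverse complement of the reverse primer: TTTCACTAAGTGAA. This occurs on the top strand at positions 45–58.
The product is the template from position 18 through 58 (41 bp).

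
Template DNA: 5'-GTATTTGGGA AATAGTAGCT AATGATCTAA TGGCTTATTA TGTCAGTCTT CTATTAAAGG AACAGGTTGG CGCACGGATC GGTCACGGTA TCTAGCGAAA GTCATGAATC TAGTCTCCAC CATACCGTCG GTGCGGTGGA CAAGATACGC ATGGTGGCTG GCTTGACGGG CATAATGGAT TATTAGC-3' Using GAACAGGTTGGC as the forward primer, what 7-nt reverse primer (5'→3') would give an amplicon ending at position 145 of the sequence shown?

The forward primer binds at positions 60–71; the product's 3' end on the top strand is position 145.
The reverse primer anneals to the top strand over positions 139–145, i.e. to GACAAGA.
Its sequence written 5'→3' is the reverse complement: TCTTGTC.

5'-TCTTGTC-3'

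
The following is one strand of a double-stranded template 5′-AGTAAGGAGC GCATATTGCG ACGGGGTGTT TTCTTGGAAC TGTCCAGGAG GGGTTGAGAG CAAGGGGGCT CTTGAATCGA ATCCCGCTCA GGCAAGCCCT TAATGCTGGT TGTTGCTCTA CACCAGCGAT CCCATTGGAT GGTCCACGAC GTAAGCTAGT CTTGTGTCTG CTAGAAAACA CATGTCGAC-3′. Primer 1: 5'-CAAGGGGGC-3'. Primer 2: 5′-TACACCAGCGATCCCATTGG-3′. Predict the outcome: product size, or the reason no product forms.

Primer 1 (CAAGGGGGC) matches the top strand at positions 61–69 (3' end points downstream).
Primer 2 (TACACCAGCGATCCCATTGG) also matches the top strand directly, at positions 119–138 — its reverse complement CCAATGGGATCGCTGGTGTA is not present.
Both primers anneal to the bottom strand with 3' ends pointing the same way, so neither can prime synthesis back toward the other.

No product — both primers anneal to the same strand and extend in the same direction.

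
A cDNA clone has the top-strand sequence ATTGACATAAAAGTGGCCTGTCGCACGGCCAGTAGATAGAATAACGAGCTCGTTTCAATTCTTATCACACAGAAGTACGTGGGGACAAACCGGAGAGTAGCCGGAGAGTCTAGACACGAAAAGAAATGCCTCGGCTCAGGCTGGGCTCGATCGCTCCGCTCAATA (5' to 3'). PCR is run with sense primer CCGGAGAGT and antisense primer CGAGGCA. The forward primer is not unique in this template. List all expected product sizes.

The forward primer CCGGAGAGT matches the top strand at positions 90–98, 101–109.
The reverse primer's reverse complement is TGCCTCG, matching at positions 127–133.
Each forward site pairs with the reverse site to give a product ending at position 133: sizes 44, 33 bp.

44 bp, 33 bp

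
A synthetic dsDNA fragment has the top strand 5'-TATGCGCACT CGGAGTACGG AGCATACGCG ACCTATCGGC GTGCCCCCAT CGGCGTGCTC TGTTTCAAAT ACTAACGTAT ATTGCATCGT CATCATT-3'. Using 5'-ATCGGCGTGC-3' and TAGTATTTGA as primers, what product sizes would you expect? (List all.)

The forward primer ATCGGCGTGC matches the top strand at positions 35–44, 49–58.
The reverse primer's reverse complement is TCAAATACTA, matching at positions 65–74.
Each forward site pairs with the reverse site to give a product ending at position 74: sizes 40, 26 bp.

40 bp, 26 bp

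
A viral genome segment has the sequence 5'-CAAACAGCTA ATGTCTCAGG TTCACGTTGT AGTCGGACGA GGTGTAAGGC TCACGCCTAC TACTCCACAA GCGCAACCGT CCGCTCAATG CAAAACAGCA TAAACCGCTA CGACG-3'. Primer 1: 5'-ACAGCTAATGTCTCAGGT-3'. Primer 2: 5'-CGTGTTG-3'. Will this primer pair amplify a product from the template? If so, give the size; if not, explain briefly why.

No product — primer 2 has no binding site in the template.

Primer 2 (CGTGTTG) does not match the top strand, and its reverse complement CAACACG does not match either.
With no annealing site for primer 2, no amplification occurs.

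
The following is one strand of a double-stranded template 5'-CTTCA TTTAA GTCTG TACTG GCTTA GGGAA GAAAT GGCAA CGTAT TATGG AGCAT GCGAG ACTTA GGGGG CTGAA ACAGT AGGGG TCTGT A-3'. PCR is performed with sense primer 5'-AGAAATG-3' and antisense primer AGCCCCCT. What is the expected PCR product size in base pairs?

Forward primer AGAAATG is found on the top strand at positions 30–36.
Taking the reverse complement of AGCCCCCT gives AGGGGGCT, found at positions 65–72 on the template; the primer anneals here to the top strand with its 3' end pointing upstream.
Amplicon spans positions 30–72: 43 bp.

43 bp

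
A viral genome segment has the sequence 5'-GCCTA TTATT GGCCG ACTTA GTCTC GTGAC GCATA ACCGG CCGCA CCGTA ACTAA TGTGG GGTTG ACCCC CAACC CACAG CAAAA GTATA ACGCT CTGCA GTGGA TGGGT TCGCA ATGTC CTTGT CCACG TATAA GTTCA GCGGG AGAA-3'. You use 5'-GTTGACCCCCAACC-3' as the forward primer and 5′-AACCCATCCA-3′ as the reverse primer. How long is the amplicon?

Scanning the template, GTTGACCCCCAACC occurs at positions 62–75; this primer anneals to the bottom strand there with its 3' end pointing downstream.
The reverse primer's reverse complement is TGGATGGGTT, which matches the template at positions 102–111.
The product runs from position 62 to position 111, so its length is 111 − 62 + 1 = 50 bp.

50 bp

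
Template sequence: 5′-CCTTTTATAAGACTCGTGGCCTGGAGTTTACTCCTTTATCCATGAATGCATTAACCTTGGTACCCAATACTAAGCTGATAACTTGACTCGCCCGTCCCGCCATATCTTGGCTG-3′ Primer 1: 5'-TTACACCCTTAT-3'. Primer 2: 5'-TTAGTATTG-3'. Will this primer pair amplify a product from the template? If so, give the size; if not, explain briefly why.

Primer 1 (TTACACCCTTAT) does not match the top strand, and its reverse complement ATAAGGGTGTAA does not match either.
With no annealing site for primer 1, no amplification occurs.

No product — primer 1 has no binding site in the template.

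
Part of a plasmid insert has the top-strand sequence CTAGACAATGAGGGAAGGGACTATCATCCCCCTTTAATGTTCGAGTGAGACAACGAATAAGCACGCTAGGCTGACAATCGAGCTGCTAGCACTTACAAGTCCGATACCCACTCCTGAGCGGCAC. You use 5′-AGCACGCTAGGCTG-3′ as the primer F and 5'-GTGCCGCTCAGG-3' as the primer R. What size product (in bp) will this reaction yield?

Forward primer AGCACGCTAGGCTG is found on the top strand at positions 60–73.
Reverse complement of the reverse primer: CCTGAGCGGCAC. This occurs on the top strand at positions 113–124.
Amplicon spans positions 60–124: 65 bp.

65 bp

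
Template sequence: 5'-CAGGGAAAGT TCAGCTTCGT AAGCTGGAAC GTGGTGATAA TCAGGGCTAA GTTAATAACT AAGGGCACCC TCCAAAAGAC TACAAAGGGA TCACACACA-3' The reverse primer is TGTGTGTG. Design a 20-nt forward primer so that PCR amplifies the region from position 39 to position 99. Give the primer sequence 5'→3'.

The reverse primer's reverse complement CACACACA matches the template at positions 92–99; the product starts at position 39.
The forward primer is identical to the top strand over positions 39–58: AATCAGGGCTAAGTTAATAA.

5'-AATCAGGGCTAAGTTAATAA-3'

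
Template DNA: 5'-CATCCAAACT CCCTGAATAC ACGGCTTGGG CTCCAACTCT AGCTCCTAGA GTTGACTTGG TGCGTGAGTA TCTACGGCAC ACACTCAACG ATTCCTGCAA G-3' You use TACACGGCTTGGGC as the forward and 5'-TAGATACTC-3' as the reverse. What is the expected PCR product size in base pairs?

Forward primer TACACGGCTTGGGC is found on the top strand at positions 18–31.
The reverse primer's reverse complement is GAGTATCTA, which matches the template at positions 66–74.
Amplicon spans positions 18–74: 57 bp.

57 bp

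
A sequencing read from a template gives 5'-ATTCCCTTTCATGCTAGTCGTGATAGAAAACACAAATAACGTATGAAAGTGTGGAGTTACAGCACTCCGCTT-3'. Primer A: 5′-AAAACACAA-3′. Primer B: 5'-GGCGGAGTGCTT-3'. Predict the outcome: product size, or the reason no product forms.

Primer B (GGCGGAGTGCTT) does not match the top strand, and its reverse complement AAGCACTCCGCC does not match either.
With no annealing site for primer B, no amplification occurs.

No product — primer B has no binding site in the template.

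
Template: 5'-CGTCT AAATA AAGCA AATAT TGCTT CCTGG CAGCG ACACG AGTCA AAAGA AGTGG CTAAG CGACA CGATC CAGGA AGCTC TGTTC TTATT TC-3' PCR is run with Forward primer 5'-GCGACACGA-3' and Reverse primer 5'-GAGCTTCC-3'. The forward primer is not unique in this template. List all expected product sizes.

48 bp, 21 bp

The forward primer GCGACACGA matches the top strand at positions 33–41, 60–68.
The reverse primer's reverse complement is GGAAGCTC, matching at positions 73–80.
Each forward site pairs with the reverse site to give a product ending at position 80: sizes 48, 21 bp.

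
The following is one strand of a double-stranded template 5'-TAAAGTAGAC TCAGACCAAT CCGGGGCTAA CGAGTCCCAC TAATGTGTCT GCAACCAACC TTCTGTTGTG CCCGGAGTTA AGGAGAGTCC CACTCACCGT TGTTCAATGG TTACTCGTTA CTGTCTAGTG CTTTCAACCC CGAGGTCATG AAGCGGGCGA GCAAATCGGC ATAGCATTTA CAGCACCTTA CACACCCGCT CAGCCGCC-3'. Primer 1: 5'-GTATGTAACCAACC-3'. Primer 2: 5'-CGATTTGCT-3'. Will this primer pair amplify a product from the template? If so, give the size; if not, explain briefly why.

Primer 1 (GTATGTAACCAACC) does not match the top strand, and its reverse complement GGTTGGTTACATAC does not match either.
With no annealing site for primer 1, no amplification occurs.

No product — primer 1 has no binding site in the template.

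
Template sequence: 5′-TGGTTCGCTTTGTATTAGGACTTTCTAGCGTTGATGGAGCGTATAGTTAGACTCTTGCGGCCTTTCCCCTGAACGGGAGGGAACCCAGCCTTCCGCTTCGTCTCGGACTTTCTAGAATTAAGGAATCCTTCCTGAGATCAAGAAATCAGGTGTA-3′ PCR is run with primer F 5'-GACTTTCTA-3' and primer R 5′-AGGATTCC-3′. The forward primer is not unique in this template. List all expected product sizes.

The forward primer GACTTTCTA matches the top strand at positions 19–27, 106–114.
The reverse primer's reverse complement is GGAATCCT, matching at positions 122–129.
Each forward site pairs with the reverse site to give a product ending at position 129: sizes 111, 24 bp.

111 bp, 24 bp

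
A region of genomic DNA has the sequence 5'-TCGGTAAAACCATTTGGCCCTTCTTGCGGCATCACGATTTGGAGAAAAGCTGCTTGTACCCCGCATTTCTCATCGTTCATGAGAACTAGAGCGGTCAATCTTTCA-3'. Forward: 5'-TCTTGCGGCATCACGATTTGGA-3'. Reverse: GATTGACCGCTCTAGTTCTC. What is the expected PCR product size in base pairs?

Scanning the template, TCTTGCGGCATCACGATTTGGA occurs at positions 22–43; this primer anneals to the bottom strand there with its 3' end pointing downstream.
Taking the reverse complement of GATTGACCGCTCTAGTTCTC gives GAGAACTAGAGCGGTCAATC, found at positions 81–100 on the template; the primer anneals here to the top strand with its 3' end pointing upstream.
Product length = (reverse-primer end) − (forward-primer start) + 1 = 100 − 22 + 1 = 79 bp.

79 bp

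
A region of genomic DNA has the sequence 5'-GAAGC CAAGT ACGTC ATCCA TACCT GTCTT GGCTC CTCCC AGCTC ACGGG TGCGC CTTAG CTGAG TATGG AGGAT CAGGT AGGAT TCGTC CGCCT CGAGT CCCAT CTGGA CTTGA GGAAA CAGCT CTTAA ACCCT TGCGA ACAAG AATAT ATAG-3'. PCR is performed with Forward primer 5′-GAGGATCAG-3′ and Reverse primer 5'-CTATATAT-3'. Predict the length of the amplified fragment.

85 bp

Forward primer GAGGATCAG is found on the top strand at positions 70–78.
Taking the reverse complement of CTATATAT gives ATATATAG, found at positions 147–154 on the template; the primer anneals here to the top strand with its 3' end pointing upstream.
Amplicon spans positions 70–154: 85 bp.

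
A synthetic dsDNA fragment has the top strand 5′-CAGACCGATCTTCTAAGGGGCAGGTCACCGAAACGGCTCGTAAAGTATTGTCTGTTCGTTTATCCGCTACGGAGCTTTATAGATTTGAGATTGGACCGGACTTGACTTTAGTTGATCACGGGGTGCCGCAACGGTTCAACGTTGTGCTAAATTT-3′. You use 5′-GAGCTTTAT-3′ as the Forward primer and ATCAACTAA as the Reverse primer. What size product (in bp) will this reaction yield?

45 bp

Scanning the template, GAGCTTTAT occurs at positions 72–80; this primer anneals to the bottom strand there with its 3' end pointing downstream.
Taking the reverse complement of ATCAACTAA gives TTAGTTGAT, found at positions 108–116 on the template; the primer anneals here to the top strand with its 3' end pointing upstream.
Amplicon spans positions 72–116: 45 bp.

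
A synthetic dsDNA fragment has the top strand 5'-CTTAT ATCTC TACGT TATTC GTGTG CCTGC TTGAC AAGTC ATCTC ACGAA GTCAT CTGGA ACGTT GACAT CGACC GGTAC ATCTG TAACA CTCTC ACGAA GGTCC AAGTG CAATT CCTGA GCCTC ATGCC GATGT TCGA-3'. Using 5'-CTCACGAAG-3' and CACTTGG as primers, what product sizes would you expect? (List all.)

68 bp, 18 bp

The forward primer CTCACGAAG matches the top strand at positions 43–51, 93–101.
The reverse primer's reverse complement is CCAAGTG, matching at positions 104–110.
Each forward site pairs with the reverse site to give a product ending at position 110: sizes 68, 18 bp.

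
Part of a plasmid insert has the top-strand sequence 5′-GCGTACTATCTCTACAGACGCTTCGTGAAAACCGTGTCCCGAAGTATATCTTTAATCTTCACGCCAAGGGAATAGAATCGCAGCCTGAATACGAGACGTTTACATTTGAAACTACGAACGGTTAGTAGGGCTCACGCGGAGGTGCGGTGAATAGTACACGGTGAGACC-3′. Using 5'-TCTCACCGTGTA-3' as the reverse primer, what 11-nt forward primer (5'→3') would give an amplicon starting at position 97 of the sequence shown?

5'-CGTTTACATTT-3'

The reverse primer's reverse complement TACACGGTGAGA matches the template at positions 155–166; the product starts at position 97.
The forward primer is identical to the top strand over positions 97–107: CGTTTACATTT.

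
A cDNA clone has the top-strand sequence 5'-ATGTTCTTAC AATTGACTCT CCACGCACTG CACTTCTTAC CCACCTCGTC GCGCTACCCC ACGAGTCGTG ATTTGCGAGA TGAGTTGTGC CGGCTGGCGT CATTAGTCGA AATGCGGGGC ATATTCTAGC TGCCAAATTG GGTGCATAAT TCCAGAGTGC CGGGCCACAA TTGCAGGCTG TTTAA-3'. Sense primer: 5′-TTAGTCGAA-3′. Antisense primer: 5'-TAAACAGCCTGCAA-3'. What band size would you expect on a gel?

82 bp

Scanning the template, TTAGTCGAA occurs at positions 103–111; this primer anneals to the bottom strand there with its 3' end pointing downstream.
The reverse primer's reverse complement is TTGCAGGCTGTTTA, which matches the template at positions 171–184.
Amplicon spans positions 103–184: 82 bp.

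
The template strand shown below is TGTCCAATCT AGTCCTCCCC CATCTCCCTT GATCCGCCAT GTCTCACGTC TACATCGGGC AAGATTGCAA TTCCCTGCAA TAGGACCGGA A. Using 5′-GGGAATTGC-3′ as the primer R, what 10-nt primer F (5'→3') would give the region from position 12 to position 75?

The reverse primer's reverse complement GCAATTCCC matches the template at positions 67–75; the product starts at position 12.
The forward primer is identical to the top strand over positions 12–21: GTCCTCCCCC.

5'-GTCCTCCCCC-3'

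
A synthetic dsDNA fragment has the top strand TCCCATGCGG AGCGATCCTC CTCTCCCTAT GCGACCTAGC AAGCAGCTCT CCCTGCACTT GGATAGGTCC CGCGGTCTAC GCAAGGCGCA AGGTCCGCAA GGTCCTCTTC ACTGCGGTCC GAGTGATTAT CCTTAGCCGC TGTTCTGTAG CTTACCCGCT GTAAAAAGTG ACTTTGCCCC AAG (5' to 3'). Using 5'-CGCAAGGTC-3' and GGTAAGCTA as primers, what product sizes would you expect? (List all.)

70 bp, 61 bp

The forward primer CGCAAGGTC matches the top strand at positions 87–95, 96–104.
The reverse primer's reverse complement is TAGCTTACC, matching at positions 148–156.
Each forward site pairs with the reverse site to give a product ending at position 156: sizes 70, 61 bp.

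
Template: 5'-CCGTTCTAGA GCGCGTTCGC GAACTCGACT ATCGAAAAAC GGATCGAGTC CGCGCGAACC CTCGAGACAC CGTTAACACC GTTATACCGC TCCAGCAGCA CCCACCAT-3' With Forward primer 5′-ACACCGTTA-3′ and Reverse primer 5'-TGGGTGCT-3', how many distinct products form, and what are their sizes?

Two products: 38 bp, 29 bp

The forward primer ACACCGTTA matches the top strand at positions 67–75, 76–84.
The reverse primer's reverse complement is AGCACCCA, matching at positions 97–104.
Each forward site pairs with the reverse site to give a product ending at position 104: sizes 38, 29 bp.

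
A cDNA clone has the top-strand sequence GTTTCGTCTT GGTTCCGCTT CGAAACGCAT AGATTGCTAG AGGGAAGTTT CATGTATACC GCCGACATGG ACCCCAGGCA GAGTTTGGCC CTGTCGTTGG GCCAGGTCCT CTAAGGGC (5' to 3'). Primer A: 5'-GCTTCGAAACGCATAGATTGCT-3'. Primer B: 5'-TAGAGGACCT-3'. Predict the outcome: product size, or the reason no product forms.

Primer A (GCTTCGAAACGCATAGATTGCT) matches the top strand at positions 17–38; it acts as a forward primer.
Primer B's reverse complement is AGGTCCTCTA, matching the top strand at positions 104–113; it acts as a reverse primer.
The 3' ends face each other across positions 17–113, giving a 97 bp product.

Yes — a 97 bp product.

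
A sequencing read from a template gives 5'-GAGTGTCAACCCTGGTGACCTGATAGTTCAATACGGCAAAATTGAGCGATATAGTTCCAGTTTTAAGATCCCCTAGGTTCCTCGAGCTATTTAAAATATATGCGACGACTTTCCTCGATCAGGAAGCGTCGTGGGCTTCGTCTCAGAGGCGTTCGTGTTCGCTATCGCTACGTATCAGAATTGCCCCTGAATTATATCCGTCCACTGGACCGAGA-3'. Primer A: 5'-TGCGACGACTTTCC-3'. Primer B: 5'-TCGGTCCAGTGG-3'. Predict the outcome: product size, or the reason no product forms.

Yes — a 113 bp product.

Primer A (TGCGACGACTTTCC) matches the top strand at positions 101–114; it acts as a forward primer.
Primer B's reverse complement is CCACTGGACCGA, matching the top strand at positions 202–213; it acts as a reverse primer.
The 3' ends face each other across positions 101–213, giving a 113 bp product.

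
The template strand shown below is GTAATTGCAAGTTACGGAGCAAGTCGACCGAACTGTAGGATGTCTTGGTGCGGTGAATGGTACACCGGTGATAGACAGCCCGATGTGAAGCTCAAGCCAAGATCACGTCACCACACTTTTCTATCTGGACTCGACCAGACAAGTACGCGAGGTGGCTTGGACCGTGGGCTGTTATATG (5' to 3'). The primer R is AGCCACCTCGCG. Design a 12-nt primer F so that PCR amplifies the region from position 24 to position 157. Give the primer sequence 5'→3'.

The reverse primer's reverse complement CGCGAGGTGGCT matches the template at positions 146–157; the product starts at position 24.
The forward primer is identical to the top strand over positions 24–35: TCGACCGAACTG.

5'-TCGACCGAACTG-3'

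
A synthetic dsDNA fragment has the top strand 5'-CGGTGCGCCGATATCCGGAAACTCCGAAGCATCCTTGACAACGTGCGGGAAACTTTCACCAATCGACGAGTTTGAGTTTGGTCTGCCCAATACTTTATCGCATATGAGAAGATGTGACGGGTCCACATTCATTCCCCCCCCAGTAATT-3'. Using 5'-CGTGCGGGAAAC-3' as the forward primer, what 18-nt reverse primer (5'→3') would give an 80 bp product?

The forward primer binds at positions 42–53, so an 80 bp product ends at position 42 + 80 − 1 = 121.
The reverse primer anneals to the top strand over positions 104–121, i.e. to ATGAGAAGATGTGACGGG.
Its sequence written 5'→3' is the reverse complement: CCCGTCACATCTTCTCAT.

5'-CCCGTCACATCTTCTCAT-3'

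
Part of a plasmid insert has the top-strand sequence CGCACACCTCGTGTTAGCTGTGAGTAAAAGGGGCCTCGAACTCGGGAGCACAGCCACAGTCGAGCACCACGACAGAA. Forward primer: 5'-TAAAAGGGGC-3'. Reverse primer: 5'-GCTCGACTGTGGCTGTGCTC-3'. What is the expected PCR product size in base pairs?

41 bp

Scanning the template, TAAAAGGGGC occurs at positions 25–34; this primer anneals to the bottom strand there with its 3' end pointing downstream.
The reverse primer's reverse complement is GAGCACAGCCACAGTCGAGC, which matches the template at positions 46–65.
Product length = (reverse-primer end) − (forward-primer start) + 1 = 65 − 25 + 1 = 41 bp.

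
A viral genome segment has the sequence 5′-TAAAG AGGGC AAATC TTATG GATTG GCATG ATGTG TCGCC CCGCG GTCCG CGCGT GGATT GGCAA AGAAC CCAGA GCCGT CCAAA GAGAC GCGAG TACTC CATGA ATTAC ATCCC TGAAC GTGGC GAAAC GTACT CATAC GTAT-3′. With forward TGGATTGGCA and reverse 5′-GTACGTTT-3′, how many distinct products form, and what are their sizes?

The forward primer TGGATTGGCA matches the top strand at positions 19–28, 55–64.
The reverse primer's reverse complement is AAACGTAC, matching at positions 127–134.
Each forward site pairs with the reverse site to give a product ending at position 134: sizes 116, 80 bp.

Two products: 116 bp, 80 bp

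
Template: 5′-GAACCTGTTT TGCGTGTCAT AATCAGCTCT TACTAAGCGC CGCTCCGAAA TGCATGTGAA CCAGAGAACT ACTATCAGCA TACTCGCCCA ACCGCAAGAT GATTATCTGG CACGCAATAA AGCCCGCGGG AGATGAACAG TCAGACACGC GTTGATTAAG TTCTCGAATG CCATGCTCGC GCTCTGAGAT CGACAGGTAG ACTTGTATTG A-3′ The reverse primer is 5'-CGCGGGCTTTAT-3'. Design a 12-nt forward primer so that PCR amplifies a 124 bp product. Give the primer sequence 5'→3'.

The reverse primer's reverse complement ATAAAGCCCGCG matches the template at positions 117–128, so the product ends at position 128.
A 124 bp product then starts at position 128 − 124 + 1 = 5.
The forward primer is identical to the top strand there: CTGTTTTGCGTG.

5'-CTGTTTTGCGTG-3'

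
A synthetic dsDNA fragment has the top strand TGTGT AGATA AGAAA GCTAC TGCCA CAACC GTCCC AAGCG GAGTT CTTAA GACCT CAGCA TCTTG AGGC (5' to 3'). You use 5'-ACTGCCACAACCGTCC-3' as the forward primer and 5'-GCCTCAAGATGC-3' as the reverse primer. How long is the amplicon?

51 bp

The forward primer matches the template at positions 19–34.
Taking the reverse complement of GCCTCAAGATGC gives GCATCTTGAGGC, found at positions 58–69 on the template; the primer anneals here to the top strand with its 3' end pointing upstream.
The product runs from position 19 to position 69, so its length is 69 − 19 + 1 = 51 bp.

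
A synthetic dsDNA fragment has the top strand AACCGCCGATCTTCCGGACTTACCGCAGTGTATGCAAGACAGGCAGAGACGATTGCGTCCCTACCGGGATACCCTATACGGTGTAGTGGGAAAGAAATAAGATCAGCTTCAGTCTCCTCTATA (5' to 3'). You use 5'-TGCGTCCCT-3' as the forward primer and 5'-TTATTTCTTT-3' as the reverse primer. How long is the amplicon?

The forward primer matches the template at positions 54–62.
Reverse complement of the reverse primer: AAAGAAATAA. This occurs on the top strand at positions 91–100.
The product runs from position 54 to position 100, so its length is 100 − 54 + 1 = 47 bp.

47 bp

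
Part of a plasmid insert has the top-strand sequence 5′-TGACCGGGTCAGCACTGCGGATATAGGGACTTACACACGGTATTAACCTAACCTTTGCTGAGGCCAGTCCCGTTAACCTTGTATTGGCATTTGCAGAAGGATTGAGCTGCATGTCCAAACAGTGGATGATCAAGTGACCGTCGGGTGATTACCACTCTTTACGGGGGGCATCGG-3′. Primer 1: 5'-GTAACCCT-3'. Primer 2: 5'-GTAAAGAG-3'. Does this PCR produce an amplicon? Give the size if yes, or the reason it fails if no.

No product — primer 1 has no binding site in the template.

Primer 1 (GTAACCCT) does not match the top strand, and its reverse complement AGGGTTAC does not match either.
With no annealing site for primer 1, no amplification occurs.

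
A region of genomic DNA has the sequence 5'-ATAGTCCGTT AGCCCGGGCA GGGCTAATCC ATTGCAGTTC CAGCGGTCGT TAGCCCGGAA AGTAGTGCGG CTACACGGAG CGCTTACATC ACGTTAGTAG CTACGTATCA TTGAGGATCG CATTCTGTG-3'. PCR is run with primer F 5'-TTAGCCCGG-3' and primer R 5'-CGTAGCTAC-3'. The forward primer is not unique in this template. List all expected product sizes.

97 bp, 56 bp

The forward primer TTAGCCCGG matches the top strand at positions 9–17, 50–58.
The reverse primer's reverse complement is GTAGCTACG, matching at positions 97–105.
Each forward site pairs with the reverse site to give a product ending at position 105: sizes 97, 56 bp.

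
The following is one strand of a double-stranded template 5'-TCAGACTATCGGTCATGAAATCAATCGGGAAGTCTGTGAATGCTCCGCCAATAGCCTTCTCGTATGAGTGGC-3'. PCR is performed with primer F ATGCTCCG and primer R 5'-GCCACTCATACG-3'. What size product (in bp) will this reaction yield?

33 bp

The forward primer matches the template at positions 40–47.
Taking the reverse complement of GCCACTCATACG gives CGTATGAGTGGC, found at positions 61–72 on the template; the primer anneals here to the top strand with its 3' end pointing upstream.
Amplicon spans positions 40–72: 33 bp.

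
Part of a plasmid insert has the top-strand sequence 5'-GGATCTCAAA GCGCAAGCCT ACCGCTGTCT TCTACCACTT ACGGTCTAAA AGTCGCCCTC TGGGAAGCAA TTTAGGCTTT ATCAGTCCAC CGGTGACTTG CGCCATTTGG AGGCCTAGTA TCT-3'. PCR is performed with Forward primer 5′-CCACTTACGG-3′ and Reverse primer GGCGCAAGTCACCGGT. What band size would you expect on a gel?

70 bp

Scanning the template, CCACTTACGG occurs at positions 35–44; this primer anneals to the bottom strand there with its 3' end pointing downstream.
Taking the reverse complement of GGCGCAAGTCACCGGT gives ACCGGTGACTTGCGCC, found at positions 89–104 on the template; the primer anneals here to the top strand with its 3' end pointing upstream.
The product runs from position 35 to position 104, so its length is 104 − 35 + 1 = 70 bp.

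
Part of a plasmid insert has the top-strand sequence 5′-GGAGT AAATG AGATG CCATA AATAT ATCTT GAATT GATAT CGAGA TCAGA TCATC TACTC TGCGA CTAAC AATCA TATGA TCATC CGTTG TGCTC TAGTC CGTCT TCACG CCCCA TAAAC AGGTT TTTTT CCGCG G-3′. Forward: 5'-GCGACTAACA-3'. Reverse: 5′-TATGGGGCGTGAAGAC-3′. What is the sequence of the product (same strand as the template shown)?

5'-GCGACTAACAATCATATGATCATCCGTTGTGCTCTAGTCCGTCTTCACGCCCCATA-3'

Forward primer GCGACTAACA is found on the top strand at positions 62–71.
Taking the reverse complement of TATGGGGCGTGAAGAC gives GTCTTCACGCCCCATA, found at positions 102–117 on the template; the primer anneals here to the top strand with its 3' end pointing upstream.
The product is the template from position 62 through 117 (56 bp).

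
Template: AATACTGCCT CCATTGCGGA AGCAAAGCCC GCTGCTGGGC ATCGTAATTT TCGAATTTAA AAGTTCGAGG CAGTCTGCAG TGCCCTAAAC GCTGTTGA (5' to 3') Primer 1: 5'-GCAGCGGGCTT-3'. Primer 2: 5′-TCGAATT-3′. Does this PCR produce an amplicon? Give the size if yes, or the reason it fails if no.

Primer 1 (GCAGCGGGCTT) has reverse complement AAGCCCGCTGC, which matches the top strand at positions 25–35; primer 1 anneals to the top strand there with its 3' end pointing upstream toward position 25.
Primer 2 (TCGAATT) matches the top strand directly at positions 51–57; it anneals to the bottom strand with its 3' end pointing downstream toward position 57.
The 3' ends diverge (primer 1 extends toward position 1, primer 2 toward position 98), so the primers never converge on a shared product.

No product — the primers' 3' ends point away from each other.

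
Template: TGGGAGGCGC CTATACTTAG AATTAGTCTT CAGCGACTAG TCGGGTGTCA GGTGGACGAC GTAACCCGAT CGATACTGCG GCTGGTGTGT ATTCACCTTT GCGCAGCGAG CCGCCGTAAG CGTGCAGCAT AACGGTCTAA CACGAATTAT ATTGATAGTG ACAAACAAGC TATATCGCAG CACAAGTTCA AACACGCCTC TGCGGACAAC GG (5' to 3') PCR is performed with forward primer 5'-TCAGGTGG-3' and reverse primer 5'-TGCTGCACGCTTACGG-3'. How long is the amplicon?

82 bp

The forward primer matches the template at positions 48–55.
Taking the reverse complement of TGCTGCACGCTTACGG gives CCGTAAGCGTGCAGCA, found at positions 114–129 on the template; the primer anneals here to the top strand with its 3' end pointing upstream.
Product length = (reverse-primer end) − (forward-primer start) + 1 = 129 − 48 + 1 = 82 bp.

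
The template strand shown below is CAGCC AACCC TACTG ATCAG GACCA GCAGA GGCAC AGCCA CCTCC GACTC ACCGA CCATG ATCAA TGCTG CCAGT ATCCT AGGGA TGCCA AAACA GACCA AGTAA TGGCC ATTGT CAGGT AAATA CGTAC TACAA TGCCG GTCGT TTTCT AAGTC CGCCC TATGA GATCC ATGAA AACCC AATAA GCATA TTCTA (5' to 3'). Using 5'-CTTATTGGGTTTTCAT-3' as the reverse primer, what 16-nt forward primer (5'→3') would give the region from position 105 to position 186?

5'-ATGGCCATTGTCAGGT-3'

The reverse primer's reverse complement ATGAAAACCCAATAAG matches the template at positions 171–186; the product starts at position 105.
The forward primer is identical to the top strand over positions 105–120: ATGGCCATTGTCAGGT.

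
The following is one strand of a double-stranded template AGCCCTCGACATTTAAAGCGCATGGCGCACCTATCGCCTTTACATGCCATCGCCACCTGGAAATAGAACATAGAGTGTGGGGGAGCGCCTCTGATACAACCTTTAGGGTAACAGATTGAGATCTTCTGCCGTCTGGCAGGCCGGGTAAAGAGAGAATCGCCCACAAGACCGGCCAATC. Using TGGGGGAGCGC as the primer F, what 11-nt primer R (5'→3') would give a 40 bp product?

5'-AATCTGTTACC-3'

The forward primer binds at positions 78–88, so a 40 bp product ends at position 78 + 40 − 1 = 117.
The reverse primer anneals to the top strand over positions 107–117, i.e. to GGTAACAGATT.
Its sequence written 5'→3' is the reverse complement: AATCTGTTACC.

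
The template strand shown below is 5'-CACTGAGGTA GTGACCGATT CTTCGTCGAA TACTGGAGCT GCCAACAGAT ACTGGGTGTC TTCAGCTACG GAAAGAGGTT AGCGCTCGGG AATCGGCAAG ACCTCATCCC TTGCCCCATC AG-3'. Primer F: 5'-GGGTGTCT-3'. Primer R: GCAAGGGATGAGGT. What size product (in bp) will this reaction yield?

61 bp

Scanning the template, GGGTGTCT occurs at positions 54–61; this primer anneals to the bottom strand there with its 3' end pointing downstream.
Taking the reverse complement of GCAAGGGATGAGGT gives ACCTCATCCCTTGC, found at positions 101–114 on the template; the primer anneals here to the top strand with its 3' end pointing upstream.
Product length = (reverse-primer end) − (forward-primer start) + 1 = 114 − 54 + 1 = 61 bp.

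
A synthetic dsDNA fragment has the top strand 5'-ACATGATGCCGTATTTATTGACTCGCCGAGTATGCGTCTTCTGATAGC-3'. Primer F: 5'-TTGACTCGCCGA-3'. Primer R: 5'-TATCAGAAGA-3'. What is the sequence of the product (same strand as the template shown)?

Forward primer TTGACTCGCCGA is found on the top strand at positions 18–29.
Taking the reverse complement of TATCAGAAGA gives TCTTCTGATA, found at positions 37–46 on the template; the primer anneals here to the top strand with its 3' end pointing upstream.
The product is the template from position 18 through 46 (29 bp).

5'-TTGACTCGCCGAGTATGCGTCTTCTGATA-3'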